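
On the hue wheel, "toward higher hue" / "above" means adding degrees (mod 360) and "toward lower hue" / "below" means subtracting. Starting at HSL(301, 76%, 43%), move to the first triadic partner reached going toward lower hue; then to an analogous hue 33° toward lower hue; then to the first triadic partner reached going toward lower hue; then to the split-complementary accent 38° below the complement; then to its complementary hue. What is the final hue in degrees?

350°

301 − 120 = 181°   (triadic ↓)
181 − 33 = 148°   (analog 33° ↓)
148 − 120 = 28°   (triadic ↓)
28 + 142 = 170°   (split-comp 38° ↓)
170 + 180 = 350°   (complement)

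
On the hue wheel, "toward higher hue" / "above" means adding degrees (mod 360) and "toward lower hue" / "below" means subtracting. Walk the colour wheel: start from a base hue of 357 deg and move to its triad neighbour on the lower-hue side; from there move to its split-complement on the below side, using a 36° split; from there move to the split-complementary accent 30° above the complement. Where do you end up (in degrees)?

231°

triadic ↓ −120°: 357 − 120 = 237°
split-comp 36° ↓ +144°: 237 + 144 = 381 → 381 − 360 = 21°
split-comp 30° ↑ +210°: 21 + 210 = 231°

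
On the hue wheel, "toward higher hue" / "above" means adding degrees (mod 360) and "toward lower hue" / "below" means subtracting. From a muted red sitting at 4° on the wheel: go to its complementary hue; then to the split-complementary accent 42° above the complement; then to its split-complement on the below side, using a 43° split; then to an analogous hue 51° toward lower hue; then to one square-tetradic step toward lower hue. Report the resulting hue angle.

+180° (complement): 4 + 180 = 184°
+222° (split-comp 42° ↑): 184 + 222 = 406 → 406 − 360 = 46°
+137° (split-comp 43° ↓): 46 + 137 = 183°
−51° (analog 51° ↓): 183 − 51 = 132°
−90° (square ↓): 132 − 90 = 42°

42°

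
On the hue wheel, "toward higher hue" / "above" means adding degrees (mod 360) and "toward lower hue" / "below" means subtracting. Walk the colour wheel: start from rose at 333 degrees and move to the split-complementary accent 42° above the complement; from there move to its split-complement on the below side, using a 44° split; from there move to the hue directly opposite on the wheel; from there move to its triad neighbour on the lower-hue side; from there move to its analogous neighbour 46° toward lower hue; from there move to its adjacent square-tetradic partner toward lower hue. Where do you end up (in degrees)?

255°

+222° (split-comp 42° ↑): 333 + 222 = 555 → 555 − 360 = 195°
+136° (split-comp 44° ↓): 195 + 136 = 331°
+180° (complement): 331 + 180 = 511 → 511 − 360 = 151°
−120° (triadic ↓): 151 − 120 = 31°
−46° (analog 46° ↓): 31 − 46 = -15 → -15 + 360 = 345°
−90° (square ↓): 345 − 90 = 255°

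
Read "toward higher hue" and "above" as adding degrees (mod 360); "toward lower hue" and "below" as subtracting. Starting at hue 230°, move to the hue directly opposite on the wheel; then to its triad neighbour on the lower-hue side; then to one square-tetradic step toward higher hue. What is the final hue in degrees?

complement +180°: 230 + 180 = 410 → 410 − 360 = 50°
triadic ↓ −120°: 50 − 120 = -70 → -70 + 360 = 290°
square ↑ +90°: 290 + 90 = 380 → 380 − 360 = 20°

20°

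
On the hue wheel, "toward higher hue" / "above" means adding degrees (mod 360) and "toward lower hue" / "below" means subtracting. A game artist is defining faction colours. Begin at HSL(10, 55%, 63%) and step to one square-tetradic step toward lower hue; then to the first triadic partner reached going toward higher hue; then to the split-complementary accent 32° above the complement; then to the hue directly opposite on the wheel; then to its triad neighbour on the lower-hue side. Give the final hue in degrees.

312°

−90° (square ↓): 10 − 90 = -80 → -80 + 360 = 280°
+120° (triadic ↑): 280 + 120 = 400 → 400 − 360 = 40°
+212° (split-comp 32° ↑): 40 + 212 = 252°
+180° (complement): 252 + 180 = 432 → 432 − 360 = 72°
−120° (triadic ↓): 72 − 120 = -48 → -48 + 360 = 312°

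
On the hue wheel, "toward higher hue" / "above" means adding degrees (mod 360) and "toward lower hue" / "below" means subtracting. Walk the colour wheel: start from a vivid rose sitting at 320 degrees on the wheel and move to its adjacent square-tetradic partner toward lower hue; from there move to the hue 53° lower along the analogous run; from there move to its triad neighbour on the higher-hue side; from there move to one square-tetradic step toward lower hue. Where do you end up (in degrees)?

207°

320 − 90 = 230°   (square ↓)
230 − 53 = 177°   (analog 53° ↓)
177 + 120 = 297°   (triadic ↑)
297 − 90 = 207°   (square ↓)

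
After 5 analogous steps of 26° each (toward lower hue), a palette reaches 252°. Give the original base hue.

22°

5 steps of 26° (toward lower hue) give a net shift of −130°.
Start = end − shift: 252 + 130 = 382 → 382 − 360 = 22°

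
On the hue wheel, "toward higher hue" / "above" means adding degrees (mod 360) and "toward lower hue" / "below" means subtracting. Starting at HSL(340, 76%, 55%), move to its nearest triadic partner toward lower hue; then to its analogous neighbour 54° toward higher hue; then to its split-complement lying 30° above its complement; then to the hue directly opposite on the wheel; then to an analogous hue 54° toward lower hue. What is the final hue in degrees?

−120° (triadic ↓): 340 − 120 = 220°
+54° (analog 54° ↑): 220 + 54 = 274°
+210° (split-comp 30° ↑): 274 + 210 = 484 → 484 − 360 = 124°
+180° (complement): 124 + 180 = 304°
−54° (analog 54° ↓): 304 − 54 = 250°

250°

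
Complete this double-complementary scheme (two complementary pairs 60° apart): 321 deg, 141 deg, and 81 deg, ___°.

261°

A rectangular tetradic uses two complementary pairs 60° apart: offsets 0°, 60°, 180°, 240°.
Among {81°, 141°, 321°}, 141° and 321° are a 180° pair.
The remaining hue 81° needs its own complement: 81 + 180 = 261°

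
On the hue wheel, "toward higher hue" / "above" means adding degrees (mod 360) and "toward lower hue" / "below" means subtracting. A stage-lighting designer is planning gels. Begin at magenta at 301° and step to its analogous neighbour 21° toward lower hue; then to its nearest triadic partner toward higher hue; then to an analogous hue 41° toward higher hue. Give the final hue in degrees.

81°

−21° (analog 21° ↓): 301 − 21 = 280°
+120° (triadic ↑): 280 + 120 = 400 → 400 − 360 = 40°
+41° (analog 41° ↑): 40 + 41 = 81°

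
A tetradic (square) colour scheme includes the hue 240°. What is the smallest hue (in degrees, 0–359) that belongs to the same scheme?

60°

A square tetradic scheme places four hues every 90°.
The full set through 240° is {60°, 150°, 240°, 330°}.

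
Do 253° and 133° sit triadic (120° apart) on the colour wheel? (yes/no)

Angular distance: |253 − 133| = 120 = 120°.
Triadic (120° apart) requires 120°.

yes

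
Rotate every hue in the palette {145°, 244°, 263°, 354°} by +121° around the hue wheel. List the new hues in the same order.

145 + 121 = 266°
244 + 121 = 365 → 365 − 360 = 5°
263 + 121 = 384 → 384 − 360 = 24°
354 + 121 = 475 → 475 − 360 = 115°

266°, 5°, 24°, 115°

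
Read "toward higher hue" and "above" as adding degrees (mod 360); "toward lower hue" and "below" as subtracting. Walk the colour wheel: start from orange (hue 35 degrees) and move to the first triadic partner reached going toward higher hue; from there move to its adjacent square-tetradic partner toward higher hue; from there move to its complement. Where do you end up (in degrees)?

65°

+120° (triadic ↑): 35 + 120 = 155°
+90° (square ↑): 155 + 90 = 245°
+180° (complement): 245 + 180 = 425 → 425 − 360 = 65°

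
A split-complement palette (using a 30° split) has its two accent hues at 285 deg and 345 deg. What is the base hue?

135°

The accents sit 30° either side of the complement, so the complement is their short-arc midpoint on the wheel.
Short-arc midpoint of 285° and 345°: 315°.
Base is 180° from the complement: 315 − 180 = 135°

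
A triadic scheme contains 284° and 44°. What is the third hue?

164°

A triad spaces three hues 120° apart.
The full set is {44°, 164°, 284°}.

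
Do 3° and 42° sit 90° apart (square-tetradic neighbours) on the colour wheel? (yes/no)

Angular distance: |3 − 42| = 39 = 39°.
90° apart (square-tetradic neighbours) requires 90°.

no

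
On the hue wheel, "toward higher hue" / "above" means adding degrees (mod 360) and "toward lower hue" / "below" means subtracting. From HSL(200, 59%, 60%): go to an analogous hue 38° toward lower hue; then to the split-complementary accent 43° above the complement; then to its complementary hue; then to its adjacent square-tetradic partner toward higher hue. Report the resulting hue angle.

−38° (analog 38° ↓): 200 − 38 = 162°
+223° (split-comp 43° ↑): 162 + 223 = 385 → 385 − 360 = 25°
+180° (complement): 25 + 180 = 205°
+90° (square ↑): 205 + 90 = 295°

295°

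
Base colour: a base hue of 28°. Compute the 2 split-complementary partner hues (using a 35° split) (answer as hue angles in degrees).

173° and 243°

Split-complementary hues sit 35° either side of the complement.
Complement of 28°: 28 + 180 = 208°
208 − 35 = 173°
208 + 35 = 243°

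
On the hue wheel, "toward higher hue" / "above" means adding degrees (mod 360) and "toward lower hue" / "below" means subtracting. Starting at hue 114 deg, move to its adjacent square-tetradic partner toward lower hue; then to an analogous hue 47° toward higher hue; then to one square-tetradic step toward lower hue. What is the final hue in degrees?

square ↓ −90°: 114 − 90 = 24°
analog 47° ↑ +47°: 24 + 47 = 71°
square ↓ −90°: 71 − 90 = -19 → -19 + 360 = 341°

341°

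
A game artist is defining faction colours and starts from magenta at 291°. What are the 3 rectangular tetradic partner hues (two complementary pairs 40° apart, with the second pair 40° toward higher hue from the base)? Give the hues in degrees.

331°, 111°, and 151°

A rectangular tetradic uses two complementary pairs 40° apart: offsets 0°, 40°, 180°, 220°.
291 + 40 = 331°
291 + 180 = 471 → 471 − 360 = 111°
291 + 220 = 511 → 511 − 360 = 151°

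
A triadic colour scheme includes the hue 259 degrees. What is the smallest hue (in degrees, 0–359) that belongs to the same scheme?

A triad places three hues 120° apart.
The full set through 259° is {19°, 139°, 259°}.

19°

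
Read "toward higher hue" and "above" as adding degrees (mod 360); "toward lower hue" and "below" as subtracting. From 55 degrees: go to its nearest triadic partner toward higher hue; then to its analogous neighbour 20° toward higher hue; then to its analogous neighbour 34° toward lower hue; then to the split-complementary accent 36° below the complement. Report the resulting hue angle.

triadic ↑ +120°: 55 + 120 = 175°
analog 20° ↑ +20°: 175 + 20 = 195°
analog 34° ↓ −34°: 195 − 34 = 161°
split-comp 36° ↓ +144°: 161 + 144 = 305°

305°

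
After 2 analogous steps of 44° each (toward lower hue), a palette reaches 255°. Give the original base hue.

343°

2 steps of 44° (toward lower hue) give a net shift of −88°.
Start = end − shift: 255 + 88 = 343°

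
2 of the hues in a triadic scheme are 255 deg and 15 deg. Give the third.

A triad places three hues 120° apart.
The full set through 15° is {15°, 135°, 255°}.
Given {15°, 255°}, the missing hue is 135°.

135°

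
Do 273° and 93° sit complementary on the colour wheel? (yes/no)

Angular distance: |273 − 93| = 180 = 180°.
Complementary requires 180°.

yes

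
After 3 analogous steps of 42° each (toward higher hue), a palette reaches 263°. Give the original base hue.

137°

3 steps of 42° (toward higher hue) give a net shift of +126°.
Start = end − shift: 263 − 126 = 137°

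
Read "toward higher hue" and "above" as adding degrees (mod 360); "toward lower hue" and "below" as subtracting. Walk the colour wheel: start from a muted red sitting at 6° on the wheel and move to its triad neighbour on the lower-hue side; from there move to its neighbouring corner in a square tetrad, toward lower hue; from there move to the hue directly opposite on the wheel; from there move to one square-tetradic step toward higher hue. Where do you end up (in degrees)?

triadic ↓ −120°: 6 − 120 = -114 → -114 + 360 = 246°
square ↓ −90°: 246 − 90 = 156°
complement +180°: 156 + 180 = 336°
square ↑ +90°: 336 + 90 = 426 → 426 − 360 = 66°

66°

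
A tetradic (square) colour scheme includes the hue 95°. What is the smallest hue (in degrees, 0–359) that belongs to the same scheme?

5°

A square tetradic scheme places four hues every 90°.
The full set through 95° is {5°, 95°, 185°, 275°}.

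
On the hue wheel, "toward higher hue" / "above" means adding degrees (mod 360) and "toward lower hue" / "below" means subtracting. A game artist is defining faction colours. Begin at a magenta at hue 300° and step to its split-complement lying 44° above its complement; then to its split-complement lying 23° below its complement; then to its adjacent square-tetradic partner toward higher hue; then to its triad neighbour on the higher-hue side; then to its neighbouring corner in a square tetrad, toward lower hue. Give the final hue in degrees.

81°

300 + 224 = 524 → 524 − 360 = 164°   (split-comp 44° ↑)
164 + 157 = 321°   (split-comp 23° ↓)
321 + 90 = 411 → 411 − 360 = 51°   (square ↑)
51 + 120 = 171°   (triadic ↑)
171 − 90 = 81°   (square ↓)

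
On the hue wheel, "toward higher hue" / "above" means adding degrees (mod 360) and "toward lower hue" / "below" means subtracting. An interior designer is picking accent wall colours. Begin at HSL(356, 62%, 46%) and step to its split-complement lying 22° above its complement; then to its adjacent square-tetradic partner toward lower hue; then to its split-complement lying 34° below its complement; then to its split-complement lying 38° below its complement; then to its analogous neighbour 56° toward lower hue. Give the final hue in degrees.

+202° (split-comp 22° ↑): 356 + 202 = 558 → 558 − 360 = 198°
−90° (square ↓): 198 − 90 = 108°
+146° (split-comp 34° ↓): 108 + 146 = 254°
+142° (split-comp 38° ↓): 254 + 142 = 396 → 396 − 360 = 36°
−56° (analog 56° ↓): 36 − 56 = -20 → -20 + 360 = 340°

340°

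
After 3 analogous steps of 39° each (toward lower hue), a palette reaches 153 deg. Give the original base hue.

3 steps of 39° (toward lower hue) give a net shift of −117°.
Start = end − shift: 153 + 117 = 270°

270°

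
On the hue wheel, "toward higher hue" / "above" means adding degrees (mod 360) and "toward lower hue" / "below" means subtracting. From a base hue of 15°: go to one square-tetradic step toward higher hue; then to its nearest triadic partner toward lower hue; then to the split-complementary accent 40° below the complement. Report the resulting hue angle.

15 + 90 = 105°   (square ↑)
105 − 120 = -15 → -15 + 360 = 345°   (triadic ↓)
345 + 140 = 485 → 485 − 360 = 125°   (split-comp 40° ↓)

125°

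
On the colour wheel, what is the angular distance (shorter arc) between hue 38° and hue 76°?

|38 − 76| = 38.
38 ≤ 180, so the shorter arc is 38°.

38°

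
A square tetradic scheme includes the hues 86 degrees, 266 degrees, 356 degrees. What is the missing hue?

A square tetradic scheme places four hues every 90°.
The full set through 86° is {86°, 176°, 266°, 356°}.
Given {86°, 266°, 356°}, the missing hue is 176°.

176°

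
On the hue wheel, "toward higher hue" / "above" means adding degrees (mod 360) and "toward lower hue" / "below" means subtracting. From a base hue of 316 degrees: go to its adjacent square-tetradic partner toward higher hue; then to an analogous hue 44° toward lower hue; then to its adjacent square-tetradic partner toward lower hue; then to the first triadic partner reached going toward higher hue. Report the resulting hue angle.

32°

316 + 90 = 406 → 406 − 360 = 46°   (square ↑)
46 − 44 = 2°   (analog 44° ↓)
2 − 90 = -88 → -88 + 360 = 272°   (square ↓)
272 + 120 = 392 → 392 − 360 = 32°   (triadic ↑)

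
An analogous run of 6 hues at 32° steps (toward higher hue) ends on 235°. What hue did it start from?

5 steps of 32° (toward higher hue) give a net shift of +160°.
Start = end − shift: 235 − 160 = 75°

75°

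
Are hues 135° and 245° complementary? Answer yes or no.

no

Angular distance: |135 − 245| = 110 = 110°.
Complementary requires 180°.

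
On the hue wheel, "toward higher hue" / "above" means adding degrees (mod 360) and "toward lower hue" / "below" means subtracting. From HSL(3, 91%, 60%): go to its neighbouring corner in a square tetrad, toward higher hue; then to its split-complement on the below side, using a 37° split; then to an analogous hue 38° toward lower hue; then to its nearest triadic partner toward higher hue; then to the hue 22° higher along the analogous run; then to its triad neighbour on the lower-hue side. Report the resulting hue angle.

220°

+90° (square ↑): 3 + 90 = 93°
+143° (split-comp 37° ↓): 93 + 143 = 236°
−38° (analog 38° ↓): 236 − 38 = 198°
+120° (triadic ↑): 198 + 120 = 318°
+22° (analog 22° ↑): 318 + 22 = 340°
−120° (triadic ↓): 340 − 120 = 220°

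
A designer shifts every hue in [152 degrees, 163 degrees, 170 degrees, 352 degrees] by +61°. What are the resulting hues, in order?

152 + 61 = 213°
163 + 61 = 224°
170 + 61 = 231°
352 + 61 = 413 → 413 − 360 = 53°

213°, 224°, 231°, 53°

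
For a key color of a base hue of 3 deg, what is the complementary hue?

The complement sits 180° across the wheel.
3 + 180 = 183°

183°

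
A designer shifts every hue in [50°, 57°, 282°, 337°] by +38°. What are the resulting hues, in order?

88°, 95°, 320°, 15°

50 + 38 = 88°
57 + 38 = 95°
282 + 38 = 320°
337 + 38 = 375 → 375 − 360 = 15°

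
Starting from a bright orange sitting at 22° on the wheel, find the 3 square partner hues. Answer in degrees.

A square tetradic scheme places four hues every 90°.
22 + 90 = 112°
22 + 180 = 202°
22 + 270 = 292°

112°, 202° and 292°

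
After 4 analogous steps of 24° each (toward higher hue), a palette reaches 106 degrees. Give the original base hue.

10°

4 steps of 24° (toward higher hue) give a net shift of +96°.
Start = end − shift: 106 − 96 = 10°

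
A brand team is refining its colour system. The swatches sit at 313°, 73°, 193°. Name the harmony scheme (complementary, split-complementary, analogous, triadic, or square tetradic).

Sort the hues: 73°, 193°, 313°.
Successive gaps around the wheel: 120°, 120°, 120°.
Three hues equally spaced 120° apart form a triad.

triadic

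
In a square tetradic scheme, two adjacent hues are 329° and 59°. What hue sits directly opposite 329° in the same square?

A square tetradic scheme places four hues 90° apart; opposite corners are 180° apart.
329 + 180 = 509 → 509 − 360 = 149°

149°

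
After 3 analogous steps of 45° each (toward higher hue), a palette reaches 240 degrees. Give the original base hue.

3 steps of 45° (toward higher hue) give a net shift of +135°.
Start = end − shift: 240 − 135 = 105°

105°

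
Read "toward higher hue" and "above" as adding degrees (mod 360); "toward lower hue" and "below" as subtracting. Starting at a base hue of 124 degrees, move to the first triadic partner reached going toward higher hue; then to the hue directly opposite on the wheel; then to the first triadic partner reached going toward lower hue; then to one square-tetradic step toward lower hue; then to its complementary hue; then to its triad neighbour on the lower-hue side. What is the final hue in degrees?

274°

+120° (triadic ↑): 124 + 120 = 244°
+180° (complement): 244 + 180 = 424 → 424 − 360 = 64°
−120° (triadic ↓): 64 − 120 = -56 → -56 + 360 = 304°
−90° (square ↓): 304 − 90 = 214°
+180° (complement): 214 + 180 = 394 → 394 − 360 = 34°
−120° (triadic ↓): 34 − 120 = -86 → -86 + 360 = 274°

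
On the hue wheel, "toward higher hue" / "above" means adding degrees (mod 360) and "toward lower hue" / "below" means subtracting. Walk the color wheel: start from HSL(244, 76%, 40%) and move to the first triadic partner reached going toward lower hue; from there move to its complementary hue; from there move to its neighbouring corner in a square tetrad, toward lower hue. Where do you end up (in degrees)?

214°

triadic ↓ −120°: 244 − 120 = 124°
complement +180°: 124 + 180 = 304°
square ↓ −90°: 304 − 90 = 214°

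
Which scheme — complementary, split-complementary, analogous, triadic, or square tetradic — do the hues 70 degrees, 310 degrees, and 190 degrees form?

Sort the hues: 70°, 190°, 310°.
Successive gaps around the wheel: 120°, 120°, 120°.
Three hues equally spaced 120° apart form a triad.

triadic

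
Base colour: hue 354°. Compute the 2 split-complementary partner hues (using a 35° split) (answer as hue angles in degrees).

139° and 209°

Complement of 354°: 354 + 180 = 534 → 534 − 360 = 174°
174 − 35 = 139°
174 + 35 = 209°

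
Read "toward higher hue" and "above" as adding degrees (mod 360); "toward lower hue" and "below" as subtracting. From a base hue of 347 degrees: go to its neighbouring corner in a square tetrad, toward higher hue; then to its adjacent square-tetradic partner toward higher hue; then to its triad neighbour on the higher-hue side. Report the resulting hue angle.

287°

square ↑ +90°: 347 + 90 = 437 → 437 − 360 = 77°
square ↑ +90°: 77 + 90 = 167°
triadic ↑ +120°: 167 + 120 = 287°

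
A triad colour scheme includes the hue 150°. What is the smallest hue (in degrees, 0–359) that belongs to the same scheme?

A triad places three hues 120° apart.
The full set through 150° is {30°, 150°, 270°}.

30°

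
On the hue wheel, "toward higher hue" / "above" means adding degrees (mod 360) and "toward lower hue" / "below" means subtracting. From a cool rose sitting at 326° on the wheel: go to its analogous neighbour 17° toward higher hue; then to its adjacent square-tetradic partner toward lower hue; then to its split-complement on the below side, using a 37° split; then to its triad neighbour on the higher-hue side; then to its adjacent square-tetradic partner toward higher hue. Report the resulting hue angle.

326 + 17 = 343°   (analog 17° ↑)
343 − 90 = 253°   (square ↓)
253 + 143 = 396 → 396 − 360 = 36°   (split-comp 37° ↓)
36 + 120 = 156°   (triadic ↑)
156 + 90 = 246°   (square ↑)

246°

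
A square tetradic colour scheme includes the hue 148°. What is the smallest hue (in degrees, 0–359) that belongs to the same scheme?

58°

A square tetradic scheme places four hues every 90°.
The full set through 148° is {58°, 148°, 238°, 328°}.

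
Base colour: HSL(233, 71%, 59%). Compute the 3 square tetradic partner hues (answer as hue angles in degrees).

A square tetradic scheme places four hues every 90°.
233 + 90 = 323°
233 + 180 = 413 → 413 − 360 = 53°
233 + 270 = 503 → 503 − 360 = 143°

323°, 53°, and 143°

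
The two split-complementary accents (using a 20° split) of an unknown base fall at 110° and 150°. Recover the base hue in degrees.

310°

The accents sit 20° either side of the complement, so the complement is their short-arc midpoint on the wheel.
Short-arc midpoint of 110° and 150°: 130°.
Base is 180° from the complement: 130 − 180 = -50 → -50 + 360 = 310°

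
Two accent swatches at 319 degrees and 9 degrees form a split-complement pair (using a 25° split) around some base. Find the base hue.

The accents sit 25° either side of the complement, so the complement is their short-arc midpoint on the wheel.
Short-arc midpoint of 319° and 9°: 344°.
Base is 180° from the complement: 344 − 180 = 164°

164°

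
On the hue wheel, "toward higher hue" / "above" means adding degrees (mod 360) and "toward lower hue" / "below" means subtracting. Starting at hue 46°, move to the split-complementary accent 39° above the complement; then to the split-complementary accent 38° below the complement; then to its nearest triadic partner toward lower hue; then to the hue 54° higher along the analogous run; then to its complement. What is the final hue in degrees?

+219° (split-comp 39° ↑): 46 + 219 = 265°
+142° (split-comp 38° ↓): 265 + 142 = 407 → 407 − 360 = 47°
−120° (triadic ↓): 47 − 120 = -73 → -73 + 360 = 287°
+54° (analog 54° ↑): 287 + 54 = 341°
+180° (complement): 341 + 180 = 521 → 521 − 360 = 161°

161°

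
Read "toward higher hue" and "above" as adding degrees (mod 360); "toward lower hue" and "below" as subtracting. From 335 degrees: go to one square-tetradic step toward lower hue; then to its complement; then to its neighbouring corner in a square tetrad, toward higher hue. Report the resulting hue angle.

square ↓ −90°: 335 − 90 = 245°
complement +180°: 245 + 180 = 425 → 425 − 360 = 65°
square ↑ +90°: 65 + 90 = 155°

155°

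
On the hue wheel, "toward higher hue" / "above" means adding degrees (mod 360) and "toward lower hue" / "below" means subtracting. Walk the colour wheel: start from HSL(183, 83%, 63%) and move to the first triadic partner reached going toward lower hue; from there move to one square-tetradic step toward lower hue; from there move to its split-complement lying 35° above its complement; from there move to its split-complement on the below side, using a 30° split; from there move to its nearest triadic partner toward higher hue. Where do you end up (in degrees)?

98°

triadic ↓ −120°: 183 − 120 = 63°
square ↓ −90°: 63 − 90 = -27 → -27 + 360 = 333°
split-comp 35° ↑ +215°: 333 + 215 = 548 → 548 − 360 = 188°
split-comp 30° ↓ +150°: 188 + 150 = 338°
triadic ↑ +120°: 338 + 120 = 458 → 458 − 360 = 98°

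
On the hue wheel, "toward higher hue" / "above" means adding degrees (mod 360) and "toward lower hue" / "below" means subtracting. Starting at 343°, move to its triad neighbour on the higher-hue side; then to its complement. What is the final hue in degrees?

343 + 120 = 463 → 463 − 360 = 103°   (triadic ↑)
103 + 180 = 283°   (complement)

283°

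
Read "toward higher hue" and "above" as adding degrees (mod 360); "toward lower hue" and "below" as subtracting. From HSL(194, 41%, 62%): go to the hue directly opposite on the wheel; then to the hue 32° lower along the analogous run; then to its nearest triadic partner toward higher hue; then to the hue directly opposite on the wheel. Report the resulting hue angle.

194 + 180 = 374 → 374 − 360 = 14°   (complement)
14 − 32 = -18 → -18 + 360 = 342°   (analog 32° ↓)
342 + 120 = 462 → 462 − 360 = 102°   (triadic ↑)
102 + 180 = 282°   (complement)

282°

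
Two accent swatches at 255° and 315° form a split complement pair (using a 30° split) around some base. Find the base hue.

The accents sit 30° either side of the complement, so the complement is their short-arc midpoint on the wheel.
Short-arc midpoint of 255° and 315°: 285°.
Base is 180° from the complement: 285 − 180 = 105°

105°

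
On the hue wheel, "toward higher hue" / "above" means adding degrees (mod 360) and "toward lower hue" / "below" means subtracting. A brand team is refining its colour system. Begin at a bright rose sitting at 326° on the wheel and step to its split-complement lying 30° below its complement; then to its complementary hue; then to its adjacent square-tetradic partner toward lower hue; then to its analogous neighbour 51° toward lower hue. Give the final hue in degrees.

155°

326 + 150 = 476 → 476 − 360 = 116°   (split-comp 30° ↓)
116 + 180 = 296°   (complement)
296 − 90 = 206°   (square ↓)
206 − 51 = 155°   (analog 51° ↓)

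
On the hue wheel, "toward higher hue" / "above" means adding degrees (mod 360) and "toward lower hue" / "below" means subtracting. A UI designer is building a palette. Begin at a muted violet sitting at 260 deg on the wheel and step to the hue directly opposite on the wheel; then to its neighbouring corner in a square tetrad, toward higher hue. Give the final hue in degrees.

170°

+180° (complement): 260 + 180 = 440 → 440 − 360 = 80°
+90° (square ↑): 80 + 90 = 170°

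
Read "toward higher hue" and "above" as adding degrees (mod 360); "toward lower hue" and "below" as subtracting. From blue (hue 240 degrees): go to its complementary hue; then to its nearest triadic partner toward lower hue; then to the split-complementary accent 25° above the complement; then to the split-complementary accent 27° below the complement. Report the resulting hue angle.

298°

+180° (complement): 240 + 180 = 420 → 420 − 360 = 60°
−120° (triadic ↓): 60 − 120 = -60 → -60 + 360 = 300°
+205° (split-comp 25° ↑): 300 + 205 = 505 → 505 − 360 = 145°
+153° (split-comp 27° ↓): 145 + 153 = 298°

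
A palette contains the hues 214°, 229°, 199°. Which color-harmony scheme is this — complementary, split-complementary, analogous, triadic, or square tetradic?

analogous

Sort the hues: 199°, 214°, 229°.
Successive gaps around the wheel: 15°, 15°, 330°.
A run of hues at equal small steps (15°) with one large closing gap is an analogous group.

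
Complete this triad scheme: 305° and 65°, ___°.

185°

A triad places three hues 120° apart.
The full set through 65° is {65°, 185°, 305°}.
Given {65°, 305°}, the missing hue is 185°.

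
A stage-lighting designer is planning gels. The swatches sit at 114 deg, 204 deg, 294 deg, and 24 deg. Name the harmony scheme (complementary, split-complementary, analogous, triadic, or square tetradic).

square tetradic

Sort the hues: 24°, 114°, 204°, 294°.
Successive gaps around the wheel: 90°, 90°, 90°, 90°.
Four hues every 90° form a square tetradic scheme.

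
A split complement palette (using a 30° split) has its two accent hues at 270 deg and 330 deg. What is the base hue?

120°

The accents sit 30° either side of the complement, so the complement is their short-arc midpoint on the wheel.
Short-arc midpoint of 270° and 330°: 300°.
Base is 180° from the complement: 300 − 180 = 120°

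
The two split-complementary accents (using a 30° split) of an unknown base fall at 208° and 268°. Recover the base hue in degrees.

58°

The accents sit 30° either side of the complement, so the complement is their short-arc midpoint on the wheel.
Short-arc midpoint of 208° and 268°: 238°.
Base is 180° from the complement: 238 − 180 = 58°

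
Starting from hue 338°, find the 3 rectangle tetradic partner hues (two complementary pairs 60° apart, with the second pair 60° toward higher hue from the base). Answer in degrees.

38°, 158°, 218°

A rectangular tetradic uses two complementary pairs 60° apart: offsets 0°, 60°, 180°, 240°.
338 + 60 = 398 → 398 − 360 = 38°
338 + 180 = 518 → 518 − 360 = 158°
338 + 240 = 578 → 578 − 360 = 218°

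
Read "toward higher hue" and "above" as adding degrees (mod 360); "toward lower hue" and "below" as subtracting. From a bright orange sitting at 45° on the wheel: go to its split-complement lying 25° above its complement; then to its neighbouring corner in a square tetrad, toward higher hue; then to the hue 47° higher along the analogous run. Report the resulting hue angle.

27°

split-comp 25° ↑ +205°: 45 + 205 = 250°
square ↑ +90°: 250 + 90 = 340°
analog 47° ↑ +47°: 340 + 47 = 387 → 387 − 360 = 27°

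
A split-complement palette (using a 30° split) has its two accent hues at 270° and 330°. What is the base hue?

120°

The accents sit 30° either side of the complement, so the complement is their short-arc midpoint on the wheel.
Short-arc midpoint of 270° and 330°: 300°.
Base is 180° from the complement: 300 − 180 = 120°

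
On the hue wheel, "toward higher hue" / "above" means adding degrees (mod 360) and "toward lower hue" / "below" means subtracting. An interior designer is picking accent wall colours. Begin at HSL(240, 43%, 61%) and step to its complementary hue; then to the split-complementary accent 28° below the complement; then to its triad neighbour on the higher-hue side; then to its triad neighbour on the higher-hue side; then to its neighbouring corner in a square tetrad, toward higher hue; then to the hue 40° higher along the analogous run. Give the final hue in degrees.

complement +180°: 240 + 180 = 420 → 420 − 360 = 60°
split-comp 28° ↓ +152°: 60 + 152 = 212°
triadic ↑ +120°: 212 + 120 = 332°
triadic ↑ +120°: 332 + 120 = 452 → 452 − 360 = 92°
square ↑ +90°: 92 + 90 = 182°
analog 40° ↑ +40°: 182 + 40 = 222°

222°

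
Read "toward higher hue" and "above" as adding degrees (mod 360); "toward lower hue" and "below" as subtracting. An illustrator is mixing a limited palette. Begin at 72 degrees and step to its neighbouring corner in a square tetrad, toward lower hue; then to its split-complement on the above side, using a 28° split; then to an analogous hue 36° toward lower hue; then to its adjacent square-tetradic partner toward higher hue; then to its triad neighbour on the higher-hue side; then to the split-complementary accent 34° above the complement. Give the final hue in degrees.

−90° (square ↓): 72 − 90 = -18 → -18 + 360 = 342°
+208° (split-comp 28° ↑): 342 + 208 = 550 → 550 − 360 = 190°
−36° (analog 36° ↓): 190 − 36 = 154°
+90° (square ↑): 154 + 90 = 244°
+120° (triadic ↑): 244 + 120 = 364 → 364 − 360 = 4°
+214° (split-comp 34° ↑): 4 + 214 = 218°

218°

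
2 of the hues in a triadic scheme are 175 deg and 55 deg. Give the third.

295°

A triad places three hues 120° apart.
The full set through 55° is {55°, 175°, 295°}.
Given {55°, 175°}, the missing hue is 295°.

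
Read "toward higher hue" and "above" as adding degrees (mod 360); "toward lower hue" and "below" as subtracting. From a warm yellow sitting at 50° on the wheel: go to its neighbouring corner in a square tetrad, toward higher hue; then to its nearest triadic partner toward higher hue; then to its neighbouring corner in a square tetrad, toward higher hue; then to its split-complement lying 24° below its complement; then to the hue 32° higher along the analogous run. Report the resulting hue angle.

50 + 90 = 140°   (square ↑)
140 + 120 = 260°   (triadic ↑)
260 + 90 = 350°   (square ↑)
350 + 156 = 506 → 506 − 360 = 146°   (split-comp 24° ↓)
146 + 32 = 178°   (analog 32° ↑)

178°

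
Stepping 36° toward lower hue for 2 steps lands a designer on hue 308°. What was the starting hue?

2 steps of 36° (toward lower hue) give a net shift of −72°.
Start = end − shift: 308 + 72 = 380 → 380 − 360 = 20°

20°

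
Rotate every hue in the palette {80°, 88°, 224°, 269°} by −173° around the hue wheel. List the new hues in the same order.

267°, 275°, 51°, 96°

80 − 173 = -93 → -93 + 360 = 267°
88 − 173 = -85 → -85 + 360 = 275°
224 − 173 = 51°
269 − 173 = 96°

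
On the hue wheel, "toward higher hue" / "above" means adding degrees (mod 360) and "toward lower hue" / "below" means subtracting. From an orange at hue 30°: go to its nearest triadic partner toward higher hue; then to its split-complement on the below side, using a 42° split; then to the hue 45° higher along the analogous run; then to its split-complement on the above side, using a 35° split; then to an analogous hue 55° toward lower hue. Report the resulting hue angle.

+120° (triadic ↑): 30 + 120 = 150°
+138° (split-comp 42° ↓): 150 + 138 = 288°
+45° (analog 45° ↑): 288 + 45 = 333°
+215° (split-comp 35° ↑): 333 + 215 = 548 → 548 − 360 = 188°
−55° (analog 55° ↓): 188 − 55 = 133°

133°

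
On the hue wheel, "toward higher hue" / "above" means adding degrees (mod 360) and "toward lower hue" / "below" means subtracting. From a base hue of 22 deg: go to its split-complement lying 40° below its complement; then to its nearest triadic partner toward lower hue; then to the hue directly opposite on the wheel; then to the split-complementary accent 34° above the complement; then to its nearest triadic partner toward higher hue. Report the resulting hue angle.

22 + 140 = 162°   (split-comp 40° ↓)
162 − 120 = 42°   (triadic ↓)
42 + 180 = 222°   (complement)
222 + 214 = 436 → 436 − 360 = 76°   (split-comp 34° ↑)
76 + 120 = 196°   (triadic ↑)

196°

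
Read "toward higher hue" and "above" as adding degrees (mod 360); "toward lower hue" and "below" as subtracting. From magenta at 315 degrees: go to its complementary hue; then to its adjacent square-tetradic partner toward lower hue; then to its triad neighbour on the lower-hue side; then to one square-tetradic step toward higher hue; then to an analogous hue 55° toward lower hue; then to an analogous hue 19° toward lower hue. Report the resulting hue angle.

301°

complement +180°: 315 + 180 = 495 → 495 − 360 = 135°
square ↓ −90°: 135 − 90 = 45°
triadic ↓ −120°: 45 − 120 = -75 → -75 + 360 = 285°
square ↑ +90°: 285 + 90 = 375 → 375 − 360 = 15°
analog 55° ↓ −55°: 15 − 55 = -40 → -40 + 360 = 320°
analog 19° ↓ −19°: 320 − 19 = 301°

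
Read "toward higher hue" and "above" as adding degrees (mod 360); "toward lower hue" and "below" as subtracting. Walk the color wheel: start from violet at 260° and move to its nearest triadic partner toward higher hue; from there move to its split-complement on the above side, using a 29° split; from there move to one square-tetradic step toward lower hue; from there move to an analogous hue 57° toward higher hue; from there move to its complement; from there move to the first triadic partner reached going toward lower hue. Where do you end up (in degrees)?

256°

triadic ↑ +120°: 260 + 120 = 380 → 380 − 360 = 20°
split-comp 29° ↑ +209°: 20 + 209 = 229°
square ↓ −90°: 229 − 90 = 139°
analog 57° ↑ +57°: 139 + 57 = 196°
complement +180°: 196 + 180 = 376 → 376 − 360 = 16°
triadic ↓ −120°: 16 − 120 = -104 → -104 + 360 = 256°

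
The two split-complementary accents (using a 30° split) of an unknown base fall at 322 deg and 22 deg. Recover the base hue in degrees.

The accents sit 30° either side of the complement, so the complement is their short-arc midpoint on the wheel.
Short-arc midpoint of 322° and 22°: 352°.
Base is 180° from the complement: 352 − 180 = 172°

172°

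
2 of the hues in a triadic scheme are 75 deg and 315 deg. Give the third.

A triad places three hues 120° apart.
The full set through 75° is {75°, 195°, 315°}.
Given {75°, 315°}, the missing hue is 195°.

195°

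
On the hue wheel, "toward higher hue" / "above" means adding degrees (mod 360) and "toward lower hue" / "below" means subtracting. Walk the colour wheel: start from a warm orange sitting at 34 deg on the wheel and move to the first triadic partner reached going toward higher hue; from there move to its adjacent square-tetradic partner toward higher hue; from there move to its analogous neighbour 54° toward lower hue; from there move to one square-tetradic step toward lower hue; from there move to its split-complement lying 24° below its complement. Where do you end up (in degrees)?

+120° (triadic ↑): 34 + 120 = 154°
+90° (square ↑): 154 + 90 = 244°
−54° (analog 54° ↓): 244 − 54 = 190°
−90° (square ↓): 190 − 90 = 100°
+156° (split-comp 24° ↓): 100 + 156 = 256°

256°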